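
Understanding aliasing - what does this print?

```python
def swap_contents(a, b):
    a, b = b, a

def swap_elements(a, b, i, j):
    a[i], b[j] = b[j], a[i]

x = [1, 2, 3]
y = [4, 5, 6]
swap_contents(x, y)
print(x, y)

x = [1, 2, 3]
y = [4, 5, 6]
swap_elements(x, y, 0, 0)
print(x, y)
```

Key concept: parameter rebinding vs mutation.
Step by step:
`x = [1, 2, 3]` → x = [1, 2, 3]
`y = [4, 5, 6]` → y = [4, 5, 6]
`swap_contents(x, y)` → no visible change to tracked variables
`print(x, y)` → prints [1, 2, 3] [4, 5, 6]
`x = [1, 2, 3]` → x = [1, 2, 3]
`y = [4, 5, 6]` → y = [4, 5, 6]
`swap_elements(x, y, 0, 0)` → x = [4, 2, 3]; y = [1, 5, 6]
`print(x, y)` → prints [4, 2, 3] [1, 5, 6]

Answer:
[1, 2, 3] [4, 5, 6]
[4, 2, 3] [1, 5, 6]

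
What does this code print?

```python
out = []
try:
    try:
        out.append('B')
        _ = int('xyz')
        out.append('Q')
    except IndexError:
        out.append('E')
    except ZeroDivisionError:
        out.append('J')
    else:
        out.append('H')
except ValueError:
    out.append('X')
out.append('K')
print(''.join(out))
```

Execution trace: 'B' (try body) → 'X' (outer except ValueError) → 'K' (after the try/except). Output: BXK

Answer: BXK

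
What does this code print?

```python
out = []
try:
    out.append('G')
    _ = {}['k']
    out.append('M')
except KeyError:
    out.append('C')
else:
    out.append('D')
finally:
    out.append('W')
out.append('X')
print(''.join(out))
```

Execution trace: 'G' (try body) → 'C' (except KeyError) → 'W' (finally) → 'X' (after the try/except). Output: GCWX

Answer: GCWX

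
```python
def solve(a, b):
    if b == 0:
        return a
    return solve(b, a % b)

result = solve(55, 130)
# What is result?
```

solve(55, 130) -> solve(130, 55) -> solve(55, 20) -> solve(20, 15) -> solve(15, 5) -> solve(5, 0) -> 5

Answer: 5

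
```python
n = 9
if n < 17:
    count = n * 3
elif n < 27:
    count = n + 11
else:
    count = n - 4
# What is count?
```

Trace:
`n = 9` → n = 9
`if n < 17: ...` → n < 17 is True → count = 27
So count = 27

Answer: 27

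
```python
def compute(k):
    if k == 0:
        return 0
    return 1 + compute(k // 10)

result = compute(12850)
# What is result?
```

Count of digits of 12850: 5

Answer: 5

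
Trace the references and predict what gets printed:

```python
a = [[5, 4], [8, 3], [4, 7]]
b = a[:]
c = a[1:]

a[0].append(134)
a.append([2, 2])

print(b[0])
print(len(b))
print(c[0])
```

Key concept: slice with nested mutation.
Step by step:
`a = [[5, 4], [8, 3], [4, 7]]` → a = [[5, 4], [8, 3], [4, 7]]
`b = a[:]` → b = [[5, 4], [8, 3], [4, 7]]
`c = a[1:]` → c = [[8, 3], [4, 7]]
`a[0].append(134)` → a = [[5, 4, 134], [8, 3], [4, 7]]; b = [[5, 4, 134], [8, 3], [4, 7]]
`a.append([2, 2])` → a = [[5, 4, 134], [8, 3], [4, 7], [2, 2]]
`print(b[0])` → prints [5, 4, 134]
`print(len(b))` → prints 3
`print(c[0])` → prints [8, 3]

Answer:
[5, 4, 134]
3
[8, 3]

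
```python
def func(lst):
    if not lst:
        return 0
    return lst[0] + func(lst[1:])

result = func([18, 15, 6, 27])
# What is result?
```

18 + 15 + 6 + 27 + 0 = 66

Answer: 66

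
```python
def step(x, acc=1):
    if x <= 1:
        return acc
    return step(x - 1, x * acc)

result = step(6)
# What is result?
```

Accumulator trace (n, acc): (6, 1) -> (5, 6) -> (4, 30) -> (3, 120) -> (2, 360) -> (1, 720) -> return 720

Answer: 720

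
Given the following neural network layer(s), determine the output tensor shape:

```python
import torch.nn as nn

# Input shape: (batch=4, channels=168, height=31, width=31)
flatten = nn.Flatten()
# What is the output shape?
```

Input: (4, 168, 31, 31) -> Output: (4, 161448)

Answer: (4, 161448)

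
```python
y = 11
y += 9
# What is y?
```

Trace:
`y = 11` → y = 11
`y += 9` → y = 20
So y = 20

Answer: 20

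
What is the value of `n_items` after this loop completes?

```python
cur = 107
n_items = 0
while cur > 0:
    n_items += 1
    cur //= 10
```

Count digits by repeated division by 10
`n_items` takes the values: 0 → 1 → 2 → 3

Answer: 3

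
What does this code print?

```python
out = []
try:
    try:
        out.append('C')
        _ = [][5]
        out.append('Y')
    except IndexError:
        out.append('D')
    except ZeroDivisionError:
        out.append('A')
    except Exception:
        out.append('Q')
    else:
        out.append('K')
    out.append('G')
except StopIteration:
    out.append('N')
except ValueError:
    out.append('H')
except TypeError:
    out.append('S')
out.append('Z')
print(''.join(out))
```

Execution trace: 'C' (inner try body) → 'D' (inner except IndexError) → 'G' (try body, no exception) → 'Z' (after the try/except). Output: CDGZ

Answer: CDGZ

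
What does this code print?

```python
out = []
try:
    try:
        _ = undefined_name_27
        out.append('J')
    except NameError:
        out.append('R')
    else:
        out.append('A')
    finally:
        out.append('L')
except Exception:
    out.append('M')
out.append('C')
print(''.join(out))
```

Execution trace: 'R' (inner except NameError) → 'L' (inner finally) → 'C' (after the try/except). Output: RLC

Answer: RLC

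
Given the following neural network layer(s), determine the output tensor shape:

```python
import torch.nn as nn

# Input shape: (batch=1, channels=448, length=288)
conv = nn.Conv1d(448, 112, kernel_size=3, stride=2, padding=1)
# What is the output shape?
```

Input: (1, 448, 288) -> Output: (1, 112, 144)

Answer: (1, 112, 144)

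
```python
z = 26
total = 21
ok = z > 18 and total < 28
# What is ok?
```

Trace:
`z = 26` → z = 26
`total = 21` → total = 21
`ok = z > 18 and total < 28` → ok = True
So ok = True

Answer: True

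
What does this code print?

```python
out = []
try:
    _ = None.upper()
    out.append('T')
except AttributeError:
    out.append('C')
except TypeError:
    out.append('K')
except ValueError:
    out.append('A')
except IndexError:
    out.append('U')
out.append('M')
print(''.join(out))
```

Execution trace: 'C' (except AttributeError) → 'M' (after the try/except). Output: CM

Answer: CM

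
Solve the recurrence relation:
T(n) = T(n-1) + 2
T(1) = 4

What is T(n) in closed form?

Unrolling: T(n) = T(1) + 2·(n-1) = 4 + 2(n-1) = 2n + 2.

Answer: T(n) = 2n + 2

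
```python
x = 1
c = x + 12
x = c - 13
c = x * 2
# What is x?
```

Trace:
`x = 1` → x = 1
`c = x + 12` → c = 13
`x = c - 13` → x = 0
`c = x * 2` → c = 0
So x = 0

Answer: 0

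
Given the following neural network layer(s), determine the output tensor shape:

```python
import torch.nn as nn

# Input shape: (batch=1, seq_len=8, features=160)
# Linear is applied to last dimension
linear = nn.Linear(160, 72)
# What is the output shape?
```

Input: (1, 8, 160) -> Output: (1, 8, 72)

Answer: (1, 8, 72)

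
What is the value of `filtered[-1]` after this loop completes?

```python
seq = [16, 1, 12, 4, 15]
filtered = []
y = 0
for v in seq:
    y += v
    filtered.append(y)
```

Cumulative sum ends at 48
`filtered` takes the values: [] → [16] → [16, 17] → [16, 17, 29] → [16, 17, 29, 33] → [16, 17, 29, 33, 48]
So `filtered[-1]` = 48

Answer: 48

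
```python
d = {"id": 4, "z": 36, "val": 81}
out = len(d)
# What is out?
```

Trace:
`d = {"id": 4, "z": 36, "val": 81}` → d = {'id': 4, 'z': 36, 'val': 81}
`out = len(d)` → out = 3
So out = 3

Answer: 3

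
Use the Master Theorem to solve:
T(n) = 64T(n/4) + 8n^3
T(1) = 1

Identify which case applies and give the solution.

a=64, b=4, f(n)=8n^3. log_4(64) = 3. Since c=3 = 3, Case 2 applies: T(n) = Θ(n^log_b(a) · log n) = O(n^3 log n).

Answer: O(n^3 log n) - Case 2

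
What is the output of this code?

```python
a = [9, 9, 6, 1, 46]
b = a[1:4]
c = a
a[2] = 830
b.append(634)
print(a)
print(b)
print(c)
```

Key concept: slice vs alias.
Step by step:
`a = [9, 9, 6, 1, 46]` → a = [9, 9, 6, 1, 46]
`b = a[1:4]` → b = [9, 6, 1]
`c = a` → c = [9, 9, 6, 1, 46] (same object as a)
`a[2] = 830` → a = [9, 9, 830, 1, 46] (same object as c); c = [9, 9, 830, 1, 46] (same object as a)
`b.append(634)` → b = [9, 6, 1, 634]
`print(a)` → prints [9, 9, 830, 1, 46]
`print(b)` → prints [9, 6, 1, 634]
`print(c)` → prints [9, 9, 830, 1, 46]

Answer:
[9, 9, 830, 1, 46]
[9, 6, 1, 634]
[9, 9, 830, 1, 46]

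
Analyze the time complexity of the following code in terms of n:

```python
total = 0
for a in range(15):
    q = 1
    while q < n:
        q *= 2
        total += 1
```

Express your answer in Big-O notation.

Each loop level contributes: 1 × log n. Multiplying the contributions gives O(log n).

Answer: O(log n)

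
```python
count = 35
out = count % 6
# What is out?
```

Trace:
`count = 35` → count = 35
`out = count % 6` → out = 5
So out = 5

Answer: 5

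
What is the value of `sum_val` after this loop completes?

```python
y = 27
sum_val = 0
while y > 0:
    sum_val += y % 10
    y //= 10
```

Sum digits of 27
`sum_val` takes the values: 0 → 7 → 9

Answer: 9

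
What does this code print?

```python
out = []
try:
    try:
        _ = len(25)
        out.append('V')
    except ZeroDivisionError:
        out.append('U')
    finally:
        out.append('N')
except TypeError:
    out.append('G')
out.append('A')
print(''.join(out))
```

Execution trace: 'N' (finally) → 'G' (outer except TypeError) → 'A' (after the try/except). Output: NGA

Answer: NGA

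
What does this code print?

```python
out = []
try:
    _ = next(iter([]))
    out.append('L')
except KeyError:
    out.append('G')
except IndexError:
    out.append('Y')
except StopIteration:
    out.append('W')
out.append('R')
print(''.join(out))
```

Execution trace: 'W' (except StopIteration) → 'R' (after the try/except). Output: WR

Answer: WR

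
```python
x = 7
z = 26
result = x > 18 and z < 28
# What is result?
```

Trace:
`x = 7` → x = 7
`z = 26` → z = 26
`result = x > 18 and z < 28` → result = False
So result = False

Answer: False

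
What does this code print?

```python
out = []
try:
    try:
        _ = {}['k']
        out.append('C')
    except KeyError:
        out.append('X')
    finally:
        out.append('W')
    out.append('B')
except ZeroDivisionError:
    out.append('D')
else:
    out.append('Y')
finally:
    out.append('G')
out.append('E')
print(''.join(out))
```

Execution trace: 'X' (inner except KeyError) → 'W' (inner finally) → 'B' (try body, no exception) → 'Y' (else) → 'G' (finally) → 'E' (after the try/except). Output: XWBYGE

Answer: XWBYGE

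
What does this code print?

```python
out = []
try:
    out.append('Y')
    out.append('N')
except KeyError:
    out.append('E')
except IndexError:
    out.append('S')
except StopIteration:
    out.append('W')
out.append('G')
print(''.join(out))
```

Execution trace: 'Y' (try body) → 'N' (try body, no exception) → 'G' (after the try/except). Output: YNG

Answer: YNG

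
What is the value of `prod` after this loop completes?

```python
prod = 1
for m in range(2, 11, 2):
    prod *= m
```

Product of even numbers 2 to 10
`prod` takes the values: 1 → 2 → 8 → 48 → 384 → 3840

Answer: 3840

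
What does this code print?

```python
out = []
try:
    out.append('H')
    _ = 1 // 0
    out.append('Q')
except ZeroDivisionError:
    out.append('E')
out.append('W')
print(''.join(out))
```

Execution trace: 'H' (try body) → 'E' (except ZeroDivisionError) → 'W' (after the try/except). Output: HEW

Answer: HEW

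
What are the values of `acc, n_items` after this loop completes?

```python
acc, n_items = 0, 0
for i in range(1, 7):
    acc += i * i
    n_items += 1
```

Sum of squares and count
`acc, n_items` takes the values: (0, 0) → (1, 0) → (1, 1) → (5, 1) → (5, 2) → (14, 2) → (14, 3) → (30, 3) → (30, 4) → (55, 4) → (55, 5) → (91, 5) → (91, 6)

Answer: 91, 6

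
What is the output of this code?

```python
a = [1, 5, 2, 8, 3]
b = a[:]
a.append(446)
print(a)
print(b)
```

Key concept: slice [:] creates copy.
Step by step:
`a = [1, 5, 2, 8, 3]` → a = [1, 5, 2, 8, 3]
`b = a[:]` → b = [1, 5, 2, 8, 3]
`a.append(446)` → a = [1, 5, 2, 8, 3, 446]
`print(a)` → prints [1, 5, 2, 8, 3, 446]
`print(b)` → prints [1, 5, 2, 8, 3]

Answer:
[1, 5, 2, 8, 3, 446]
[1, 5, 2, 8, 3]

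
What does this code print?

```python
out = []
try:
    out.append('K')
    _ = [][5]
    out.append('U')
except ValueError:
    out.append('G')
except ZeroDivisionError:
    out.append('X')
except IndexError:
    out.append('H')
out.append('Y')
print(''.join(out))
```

Execution trace: 'K' (try body) → 'H' (except IndexError) → 'Y' (after the try/except). Output: KHY

Answer: KHY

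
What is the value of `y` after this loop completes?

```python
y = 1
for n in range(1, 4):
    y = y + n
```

Start at 1, add 1 through 3
`y` takes the values: 1 → 2 → 4 → 7

Answer: 7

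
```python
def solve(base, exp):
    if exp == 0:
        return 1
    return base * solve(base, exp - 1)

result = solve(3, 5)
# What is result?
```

solve(3, 5) = 3 * 3 * 3 * 3 * 3 = 243

Answer: 243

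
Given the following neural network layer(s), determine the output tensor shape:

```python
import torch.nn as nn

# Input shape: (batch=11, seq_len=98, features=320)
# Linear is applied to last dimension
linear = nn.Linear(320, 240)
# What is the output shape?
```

Input: (11, 98, 320) -> Output: (11, 98, 240)

Answer: (11, 98, 240)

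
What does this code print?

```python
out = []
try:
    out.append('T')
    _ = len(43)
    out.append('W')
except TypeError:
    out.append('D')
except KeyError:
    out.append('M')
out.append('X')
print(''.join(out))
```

Execution trace: 'T' (try body) → 'D' (except TypeError) → 'X' (after the try/except). Output: TDX

Answer: TDX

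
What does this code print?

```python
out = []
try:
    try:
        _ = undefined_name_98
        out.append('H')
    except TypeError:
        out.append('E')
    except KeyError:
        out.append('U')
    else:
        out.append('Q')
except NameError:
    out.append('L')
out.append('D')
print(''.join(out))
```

Execution trace: 'L' (outer except NameError) → 'D' (after the try/except). Output: LD

Answer: LD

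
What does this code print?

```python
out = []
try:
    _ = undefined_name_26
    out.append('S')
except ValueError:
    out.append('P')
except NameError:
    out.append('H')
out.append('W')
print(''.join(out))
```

Execution trace: 'H' (except NameError) → 'W' (after the try/except). Output: HW

Answer: HW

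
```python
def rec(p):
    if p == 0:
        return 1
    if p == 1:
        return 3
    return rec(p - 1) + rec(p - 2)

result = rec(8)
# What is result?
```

Build up from base cases: rec(0)=1, rec(1)=3, rec(2)=4, rec(3)=7, rec(4)=11, rec(5)=18, rec(6)=29, ..., rec(8)=76

Answer: 76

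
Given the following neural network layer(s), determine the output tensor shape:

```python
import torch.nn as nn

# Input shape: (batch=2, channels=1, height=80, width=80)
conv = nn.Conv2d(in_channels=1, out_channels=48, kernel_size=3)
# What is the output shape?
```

Input: (2, 1, 80, 80) -> Output: (2, 48, 78, 78)

Answer: (2, 48, 78, 78)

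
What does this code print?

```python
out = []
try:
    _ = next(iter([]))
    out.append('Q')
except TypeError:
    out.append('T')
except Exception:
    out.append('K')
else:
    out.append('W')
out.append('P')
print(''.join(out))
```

Execution trace: 'K' (except Exception) → 'P' (after the try/except). Output: KP

Answer: KP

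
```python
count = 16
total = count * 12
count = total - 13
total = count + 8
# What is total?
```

Trace:
`count = 16` → count = 16
`total = count * 12` → total = 192
`count = total - 13` → count = 179
`total = count + 8` → total = 187
So total = 187

Answer: 187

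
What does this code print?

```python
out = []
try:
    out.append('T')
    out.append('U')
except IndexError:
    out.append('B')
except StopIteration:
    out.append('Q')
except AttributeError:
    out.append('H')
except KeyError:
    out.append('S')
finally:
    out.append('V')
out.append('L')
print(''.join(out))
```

Execution trace: 'T' (try body) → 'U' (try body, no exception) → 'V' (finally) → 'L' (after the try/except). Output: TUVL

Answer: TUVL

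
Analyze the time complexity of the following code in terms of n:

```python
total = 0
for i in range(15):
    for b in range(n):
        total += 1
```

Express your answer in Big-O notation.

Each loop level contributes: 1 × n. Multiplying the contributions gives O(n).

Answer: O(n)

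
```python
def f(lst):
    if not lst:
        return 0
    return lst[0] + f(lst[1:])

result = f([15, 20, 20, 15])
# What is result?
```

15 + 20 + 20 + 15 + 0 = 70

Answer: 70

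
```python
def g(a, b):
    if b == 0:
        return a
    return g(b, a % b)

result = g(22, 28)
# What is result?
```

g(22, 28) -> g(28, 22) -> g(22, 6) -> g(6, 4) -> g(4, 2) -> g(2, 0) -> 2

Answer: 2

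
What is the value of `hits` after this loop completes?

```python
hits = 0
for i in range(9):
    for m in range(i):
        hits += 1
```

Triangle number: 0+1+2+...+8
`hits` takes the values: 0 → 1 → 2 → 3 → 4 → 5 → 6 → 7 → 8 → 9 → 10 → 11 → 12 → 13 → 14 → 15 → 16 → 17 → 18 → 19 → 20 → 21 → 22 → 23 → 24 → 25 → 26 → 27 → 28 → 29 → 30 → 31 → 32 → 33 → 34 → 35 → 36

Answer: 36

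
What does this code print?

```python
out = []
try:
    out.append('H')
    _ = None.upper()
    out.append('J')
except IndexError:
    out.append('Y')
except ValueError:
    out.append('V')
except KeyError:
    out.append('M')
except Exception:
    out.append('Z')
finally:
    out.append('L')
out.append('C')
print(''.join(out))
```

Execution trace: 'H' (try body) → 'Z' (except Exception) → 'L' (finally) → 'C' (after the try/except). Output: HZLC

Answer: HZLC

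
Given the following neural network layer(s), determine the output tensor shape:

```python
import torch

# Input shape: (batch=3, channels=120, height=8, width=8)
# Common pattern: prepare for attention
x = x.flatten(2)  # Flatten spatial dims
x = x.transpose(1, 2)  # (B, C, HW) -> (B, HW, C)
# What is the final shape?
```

Input: (3, 120, 8, 8) -> after flatten(2): (3, 120, 64) -> Output: (3, 64, 120)

Answer: (3, 64, 120)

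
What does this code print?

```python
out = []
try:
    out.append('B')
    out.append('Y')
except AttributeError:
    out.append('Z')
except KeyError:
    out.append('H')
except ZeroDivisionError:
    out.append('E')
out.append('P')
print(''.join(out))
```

Execution trace: 'B' (try body) → 'Y' (try body, no exception) → 'P' (after the try/except). Output: BYP

Answer: BYP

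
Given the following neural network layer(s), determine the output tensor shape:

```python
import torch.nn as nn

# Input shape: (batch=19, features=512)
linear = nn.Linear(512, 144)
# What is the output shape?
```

Input: (19, 512) -> Output: (19, 144)

Answer: (19, 144)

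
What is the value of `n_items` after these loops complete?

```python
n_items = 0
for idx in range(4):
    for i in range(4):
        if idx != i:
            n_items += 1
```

4² - 4 (exclude diagonal)
`n_items` takes the values: 0 → 1 → 2 → 3 → 4 → 5 → 6 → 7 → 8 → 9 → 10 → 11 → 12

Answer: 12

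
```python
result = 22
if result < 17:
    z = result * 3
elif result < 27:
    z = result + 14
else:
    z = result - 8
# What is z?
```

Trace:
`result = 22` → result = 22
`if result < 17: ...` → result < 17 is False, result < 27 is True → z = 36
So z = 36

Answer: 36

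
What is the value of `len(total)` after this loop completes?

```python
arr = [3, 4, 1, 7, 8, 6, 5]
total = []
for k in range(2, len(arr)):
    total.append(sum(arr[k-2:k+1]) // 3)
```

Number of 3-element averages
`total` takes the values: [] → [2] → [2, 4] → [2, 4, 5] → [2, 4, 5, 7] → [2, 4, 5, 7, 6]
So `len(total)` = 5

Answer: 5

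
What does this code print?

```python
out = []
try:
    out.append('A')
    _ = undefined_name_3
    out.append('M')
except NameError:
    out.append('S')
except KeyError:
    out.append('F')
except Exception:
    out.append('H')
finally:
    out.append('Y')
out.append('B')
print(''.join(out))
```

Execution trace: 'A' (try body) → 'S' (except NameError) → 'Y' (finally) → 'B' (after the try/except). Output: ASYB

Answer: ASYB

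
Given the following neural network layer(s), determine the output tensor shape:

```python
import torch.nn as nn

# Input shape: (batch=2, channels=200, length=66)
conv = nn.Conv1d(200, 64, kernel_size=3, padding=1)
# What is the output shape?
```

Input: (2, 200, 66) -> Output: (2, 64, 66)

Answer: (2, 64, 66)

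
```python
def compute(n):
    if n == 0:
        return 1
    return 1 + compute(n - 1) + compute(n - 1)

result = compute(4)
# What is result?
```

compute(n) = 1 + 2·compute(n-1), compute(0)=1. Closed form: (1+1)·2^4 - 1 = 31.

Answer: 31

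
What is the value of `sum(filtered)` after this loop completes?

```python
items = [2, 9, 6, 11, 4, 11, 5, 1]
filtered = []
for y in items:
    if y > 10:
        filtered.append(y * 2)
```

Sum of doubled values > 10
`filtered` takes the values: [] → [22] → [22, 22]
So `sum(filtered)` = 44

Answer: 44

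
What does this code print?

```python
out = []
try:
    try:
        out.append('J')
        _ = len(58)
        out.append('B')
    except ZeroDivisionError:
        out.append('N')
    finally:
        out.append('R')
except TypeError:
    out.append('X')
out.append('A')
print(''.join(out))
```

Execution trace: 'J' (try body) → 'R' (finally) → 'X' (outer except TypeError) → 'A' (after the try/except). Output: JRXA

Answer: JRXA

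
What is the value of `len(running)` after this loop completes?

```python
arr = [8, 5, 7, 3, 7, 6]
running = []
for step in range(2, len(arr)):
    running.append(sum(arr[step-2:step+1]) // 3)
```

Number of 3-element averages
`running` takes the values: [] → [6] → [6, 5] → [6, 5, 5] → [6, 5, 5, 5]
So `len(running)` = 4

Answer: 4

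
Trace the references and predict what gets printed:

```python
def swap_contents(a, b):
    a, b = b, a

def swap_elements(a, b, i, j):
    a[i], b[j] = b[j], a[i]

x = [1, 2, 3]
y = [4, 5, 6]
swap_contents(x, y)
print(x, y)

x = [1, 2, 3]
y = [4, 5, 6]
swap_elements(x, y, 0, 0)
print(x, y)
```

Key concept: parameter rebinding vs mutation.
Step by step:
`x = [1, 2, 3]` → x = [1, 2, 3]
`y = [4, 5, 6]` → y = [4, 5, 6]
`swap_contents(x, y)` → no visible change to tracked variables
`print(x, y)` → prints [1, 2, 3] [4, 5, 6]
`x = [1, 2, 3]` → x = [1, 2, 3]
`y = [4, 5, 6]` → y = [4, 5, 6]
`swap_elements(x, y, 0, 0)` → x = [4, 2, 3]; y = [1, 5, 6]
`print(x, y)` → prints [4, 2, 3] [1, 5, 6]

Answer:
[1, 2, 3] [4, 5, 6]
[4, 2, 3] [1, 5, 6]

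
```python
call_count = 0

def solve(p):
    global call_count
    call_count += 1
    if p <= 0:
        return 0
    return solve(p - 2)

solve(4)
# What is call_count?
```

Linear recursion stepping by 2: 3 calls from p=4 down to ≤0.

Answer: 3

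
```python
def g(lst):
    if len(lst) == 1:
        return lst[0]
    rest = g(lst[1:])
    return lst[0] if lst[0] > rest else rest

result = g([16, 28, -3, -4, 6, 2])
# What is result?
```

Recursive max over [16, 28, -3, -4, 6, 2] = 28

Answer: 28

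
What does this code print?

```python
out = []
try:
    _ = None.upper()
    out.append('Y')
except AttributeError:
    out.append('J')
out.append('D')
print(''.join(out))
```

Execution trace: 'J' (except AttributeError) → 'D' (after the try/except). Output: JD

Answer: JD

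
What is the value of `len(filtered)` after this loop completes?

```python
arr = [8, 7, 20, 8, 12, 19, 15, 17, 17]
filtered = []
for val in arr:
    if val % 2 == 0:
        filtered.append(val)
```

Count even numbers in [8, 7, 20, 8, 12, 19, 15, 17, 17]
`filtered` takes the values: [] → [8] → [8, 20] → [8, 20, 8] → [8, 20, 8, 12]
So `len(filtered)` = 4

Answer: 4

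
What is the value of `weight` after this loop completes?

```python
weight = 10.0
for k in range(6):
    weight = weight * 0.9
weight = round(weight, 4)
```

Exponential decay: 10.0 * 0.9^6
`weight` takes the values: 10.0 → 9.0 → 8.1 → 7.29 → 6.561 → 5.9049 → 5.31441 → 5.3144

Answer: 5.3144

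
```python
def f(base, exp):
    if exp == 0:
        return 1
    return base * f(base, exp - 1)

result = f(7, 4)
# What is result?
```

f(7, 4) = 7 * 7 * 7 * 7 = 2401

Answer: 2401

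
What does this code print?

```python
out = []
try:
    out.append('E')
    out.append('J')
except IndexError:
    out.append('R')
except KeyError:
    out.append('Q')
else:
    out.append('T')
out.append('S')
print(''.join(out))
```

Execution trace: 'E' (try body) → 'J' (try body, no exception) → 'T' (else) → 'S' (after the try/except). Output: EJTS

Answer: EJTS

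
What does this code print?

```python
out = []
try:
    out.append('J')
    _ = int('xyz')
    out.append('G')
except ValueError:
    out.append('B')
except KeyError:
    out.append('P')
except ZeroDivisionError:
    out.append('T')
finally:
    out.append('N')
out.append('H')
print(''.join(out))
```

Execution trace: 'J' (try body) → 'B' (except ValueError) → 'N' (finally) → 'H' (after the try/except). Output: JBNH

Answer: JBNH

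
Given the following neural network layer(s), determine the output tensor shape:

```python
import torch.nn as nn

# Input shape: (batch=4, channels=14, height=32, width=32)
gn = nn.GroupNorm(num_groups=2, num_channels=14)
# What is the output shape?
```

Input: (4, 14, 32, 32) -> Output: (4, 14, 32, 32)

Answer: (4, 14, 32, 32)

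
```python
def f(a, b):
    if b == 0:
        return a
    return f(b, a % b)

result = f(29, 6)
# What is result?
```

f(29, 6) -> f(6, 5) -> f(5, 1) -> f(1, 0) -> 1

Answer: 1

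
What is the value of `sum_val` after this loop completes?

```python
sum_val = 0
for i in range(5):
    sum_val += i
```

Sum of 0 to 4 = 10
`sum_val` takes the values: 0 → 1 → 3 → 6 → 10

Answer: 10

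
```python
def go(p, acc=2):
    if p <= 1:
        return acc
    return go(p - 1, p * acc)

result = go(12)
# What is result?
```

Accumulator trace (n, acc): (12, 2) -> (11, 24) -> (10, 264) -> (9, 2640) -> (8, 23760) -> (7, 190080) -> (6, 1330560) -> (5, 7983360) -> (4, 39916800) -> (3, 159667200) -> (2, 479001600) -> (1, 958003200) -> return 958003200

Answer: 958003200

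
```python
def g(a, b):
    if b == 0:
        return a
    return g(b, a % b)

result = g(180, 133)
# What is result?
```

g(180, 133) -> g(133, 47) -> g(47, 39) -> g(39, 8) -> g(8, 7) -> g(7, 1) -> g(1, 0) -> 1

Answer: 1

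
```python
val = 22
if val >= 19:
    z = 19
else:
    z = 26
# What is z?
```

Trace:
`val = 22` → val = 22
`if val >= 19: ...` → val >= 19 is True → z = 19
So z = 19

Answer: 19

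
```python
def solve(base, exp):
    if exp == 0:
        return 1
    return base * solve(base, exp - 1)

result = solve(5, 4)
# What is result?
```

solve(5, 4) = 5 * 5 * 5 * 5 = 625

Answer: 625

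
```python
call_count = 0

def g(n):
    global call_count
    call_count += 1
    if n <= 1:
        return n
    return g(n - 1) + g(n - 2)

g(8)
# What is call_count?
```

Calls(n) = 1 + Calls(n-1) + Calls(n-2); Calls(0)=Calls(1)=1. For n=8 this gives 67.

Answer: 67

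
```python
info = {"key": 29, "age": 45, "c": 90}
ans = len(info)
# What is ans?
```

Trace:
`info = {"key": 29, "age": 45, "c": 90}` → info = {'key': 29, 'age': 45, 'c': 90}
`ans = len(info)` → ans = 3
So ans = 3

Answer: 3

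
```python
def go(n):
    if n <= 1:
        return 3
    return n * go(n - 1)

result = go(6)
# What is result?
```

go(6) = 6 * 5 * 4 * 3 * 2 * 3 = 2160

Answer: 2160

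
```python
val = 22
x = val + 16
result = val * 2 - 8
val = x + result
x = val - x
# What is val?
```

Trace:
`val = 22` → val = 22
`x = val + 16` → x = 38
`result = val * 2 - 8` → result = 36
`val = x + result` → val = 74
`x = val - x` → x = 36
So val = 74

Answer: 74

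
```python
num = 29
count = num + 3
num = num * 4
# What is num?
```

Trace:
`num = 29` → num = 29
`count = num + 3` → count = 32
`num = num * 4` → num = 116
So num = 116

Answer: 116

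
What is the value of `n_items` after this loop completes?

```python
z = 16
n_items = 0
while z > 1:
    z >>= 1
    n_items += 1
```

Count right shifts until 1
`n_items` takes the values: 0 → 1 → 2 → 3 → 4

Answer: 4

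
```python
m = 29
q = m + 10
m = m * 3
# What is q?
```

Trace:
`m = 29` → m = 29
`q = m + 10` → q = 39
`m = m * 3` → m = 87
So q = 39

Answer: 39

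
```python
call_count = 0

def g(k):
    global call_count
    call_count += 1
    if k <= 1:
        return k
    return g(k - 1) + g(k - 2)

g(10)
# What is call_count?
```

Calls(k) = 1 + Calls(k-1) + Calls(k-2); Calls(0)=Calls(1)=1. For k=10 this gives 177.

Answer: 177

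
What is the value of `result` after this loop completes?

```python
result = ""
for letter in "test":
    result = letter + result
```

Reverse 'test'
`result` takes the values: "" → "t" → "et" → "set" → "tset"

Answer: "tset"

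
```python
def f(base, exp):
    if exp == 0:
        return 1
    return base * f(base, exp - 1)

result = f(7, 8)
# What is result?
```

f(7, 8) = 7 * 7 * 7 * 7 * 7 * 7 * 7 * 7 = 5764801

Answer: 5764801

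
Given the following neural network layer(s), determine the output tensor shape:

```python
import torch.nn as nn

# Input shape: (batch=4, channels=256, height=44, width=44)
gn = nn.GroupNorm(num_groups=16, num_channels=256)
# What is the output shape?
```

Input: (4, 256, 44, 44) -> Output: (4, 256, 44, 44)

Answer: (4, 256, 44, 44)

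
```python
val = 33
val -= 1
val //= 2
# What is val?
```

Trace:
`val = 33` → val = 33
`val -= 1` → val = 32
`val //= 2` → val = 16
So val = 16

Answer: 16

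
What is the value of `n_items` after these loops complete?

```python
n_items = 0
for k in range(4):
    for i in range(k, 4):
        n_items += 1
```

Upper triangle: 4 + 3 + ... + 1
`n_items` takes the values: 0 → 1 → 2 → 3 → 4 → 5 → 6 → 7 → 8 → 9 → 10

Answer: 10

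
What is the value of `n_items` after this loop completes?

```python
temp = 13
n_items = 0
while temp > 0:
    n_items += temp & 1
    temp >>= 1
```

Count set bits in 13 (binary: 0b1101)
`n_items` takes the values: 0 → 1 → 2 → 3

Answer: 3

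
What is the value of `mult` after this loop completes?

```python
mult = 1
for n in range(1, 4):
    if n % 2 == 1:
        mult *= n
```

Product of odd numbers 1 to 3
`mult` takes the values: 1 → 3

Answer: 3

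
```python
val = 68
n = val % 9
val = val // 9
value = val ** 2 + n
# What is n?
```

Trace:
`val = 68` → val = 68
`n = val % 9` → n = 5
`val = val // 9` → val = 7
`value = val ** 2 + n` → value = 54
So n = 5

Answer: 5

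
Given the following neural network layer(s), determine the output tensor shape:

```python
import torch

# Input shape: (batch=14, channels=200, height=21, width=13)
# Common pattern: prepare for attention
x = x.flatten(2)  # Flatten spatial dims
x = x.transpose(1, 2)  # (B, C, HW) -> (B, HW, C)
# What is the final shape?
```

Input: (14, 200, 21, 13) -> after flatten(2): (14, 200, 273) -> Output: (14, 273, 200)

Answer: (14, 273, 200)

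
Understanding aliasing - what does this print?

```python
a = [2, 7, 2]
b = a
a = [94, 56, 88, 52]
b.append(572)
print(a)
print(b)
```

Key concept: rebinding vs mutation: a is rebound to a new list, b still points at the original.
Step by step:
`a = [2, 7, 2]` → a = [2, 7, 2]
`b = a` → b = [2, 7, 2] (same object as a)
`a = [94, 56, 88, 52]` → a = [94, 56, 88, 52]
`b.append(572)` → b = [2, 7, 2, 572]
`print(a)` → prints [94, 56, 88, 52]
`print(b)` → prints [2, 7, 2, 572]

Answer:
[94, 56, 88, 52]
[2, 7, 2, 572]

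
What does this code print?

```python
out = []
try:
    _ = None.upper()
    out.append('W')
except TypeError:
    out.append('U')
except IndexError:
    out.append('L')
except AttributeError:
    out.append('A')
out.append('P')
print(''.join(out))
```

Execution trace: 'A' (except AttributeError) → 'P' (after the try/except). Output: AP

Answer: AP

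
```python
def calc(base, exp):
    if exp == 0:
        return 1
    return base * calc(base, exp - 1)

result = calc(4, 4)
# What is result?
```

calc(4, 4) = 4 * 4 * 4 * 4 = 256

Answer: 256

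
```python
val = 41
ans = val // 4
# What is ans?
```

Trace:
`val = 41` → val = 41
`ans = val // 4` → ans = 10
So ans = 10

Answer: 10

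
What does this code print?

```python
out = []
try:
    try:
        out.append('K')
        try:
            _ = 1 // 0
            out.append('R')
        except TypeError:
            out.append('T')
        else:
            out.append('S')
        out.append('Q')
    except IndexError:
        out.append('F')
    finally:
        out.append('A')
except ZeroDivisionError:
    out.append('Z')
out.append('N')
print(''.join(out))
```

Execution trace: 'K' (try body) → 'A' (finally) → 'Z' (outer except ZeroDivisionError) → 'N' (after the try/except). Output: KAZN

Answer: KAZN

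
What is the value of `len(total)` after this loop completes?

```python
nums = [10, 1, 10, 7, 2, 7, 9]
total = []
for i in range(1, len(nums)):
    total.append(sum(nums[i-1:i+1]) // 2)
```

Number of 2-element averages
`total` takes the values: [] → [5] → [5, 5] → [5, 5, 8] → [5, 5, 8, 4] → [5, 5, 8, 4, 4] → [5, 5, 8, 4, 4, 8]
So `len(total)` = 6

Answer: 6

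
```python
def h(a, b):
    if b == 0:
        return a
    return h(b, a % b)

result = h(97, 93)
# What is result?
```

h(97, 93) -> h(93, 4) -> h(4, 1) -> h(1, 0) -> 1

Answer: 1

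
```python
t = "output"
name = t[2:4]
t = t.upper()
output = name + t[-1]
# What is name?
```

Trace:
`t = "output"` → t = 'output'
`name = t[2:4]` → name = 'tp'
`t = t.upper()` → t = 'OUTPUT'
`output = name + t[-1]` → output = 'tpT'
So name = 'tp'

Answer: 'tp'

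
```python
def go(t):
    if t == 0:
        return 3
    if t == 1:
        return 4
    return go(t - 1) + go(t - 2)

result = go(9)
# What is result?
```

Build up from base cases: go(0)=3, go(1)=4, go(2)=7, go(3)=11, go(4)=18, go(5)=29, go(6)=47, ..., go(9)=199

Answer: 199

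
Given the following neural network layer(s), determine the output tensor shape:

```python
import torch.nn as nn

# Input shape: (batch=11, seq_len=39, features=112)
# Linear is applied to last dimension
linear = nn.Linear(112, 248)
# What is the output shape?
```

Input: (11, 39, 112) -> Output: (11, 39, 248)

Answer: (11, 39, 248)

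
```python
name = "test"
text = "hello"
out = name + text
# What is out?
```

Trace:
`name = "test"` → name = 'test'
`text = "hello"` → text = 'hello'
`out = name + text` → out = 'testhello'
So out = 'testhello'

Answer: 'testhello'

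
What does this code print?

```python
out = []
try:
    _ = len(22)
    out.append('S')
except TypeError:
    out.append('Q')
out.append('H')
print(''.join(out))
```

Execution trace: 'Q' (except TypeError) → 'H' (after the try/except). Output: QH

Answer: QH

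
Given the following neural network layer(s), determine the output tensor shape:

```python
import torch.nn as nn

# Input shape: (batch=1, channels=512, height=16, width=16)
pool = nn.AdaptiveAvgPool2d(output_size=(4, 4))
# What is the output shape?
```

Input: (1, 512, 16, 16) -> Output: (1, 512, 4, 4)

Answer: (1, 512, 4, 4)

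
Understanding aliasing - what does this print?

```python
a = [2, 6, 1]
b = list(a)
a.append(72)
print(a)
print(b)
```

Key concept: list() constructor creates copy.
Step by step:
`a = [2, 6, 1]` → a = [2, 6, 1]
`b = list(a)` → b = [2, 6, 1]
`a.append(72)` → a = [2, 6, 1, 72]
`print(a)` → prints [2, 6, 1, 72]
`print(b)` → prints [2, 6, 1]

Answer:
[2, 6, 1, 72]
[2, 6, 1]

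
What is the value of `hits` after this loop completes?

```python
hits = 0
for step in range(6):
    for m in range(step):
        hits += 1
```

Triangle number: 0+1+2+...+5
`hits` takes the values: 0 → 1 → 2 → 3 → 4 → 5 → 6 → 7 → 8 → 9 → 10 → 11 → 12 → 13 → 14 → 15

Answer: 15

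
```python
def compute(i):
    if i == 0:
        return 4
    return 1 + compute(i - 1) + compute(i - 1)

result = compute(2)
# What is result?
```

compute(i) = 1 + 2·compute(i-1), compute(0)=4. Closed form: (4+1)·2^2 - 1 = 19.

Answer: 19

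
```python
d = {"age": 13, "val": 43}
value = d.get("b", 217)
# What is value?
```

Trace:
`d = {"age": 13, "val": 43}` → d = {'age': 13, 'val': 43}
`value = d.get("b", 217)` → value = 217
So value = 217

Answer: 217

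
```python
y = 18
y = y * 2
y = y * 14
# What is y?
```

Trace:
`y = 18` → y = 18
`y = y * 2` → y = 36
`y = y * 14` → y = 504
So y = 504

Answer: 504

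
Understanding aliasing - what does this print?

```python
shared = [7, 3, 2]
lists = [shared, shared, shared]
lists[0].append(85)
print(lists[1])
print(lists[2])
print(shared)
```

Key concept: list of same reference.
Step by step:
`shared = [7, 3, 2]` → shared = [7, 3, 2]
`lists = [shared, shared, shared]` → lists = [[7, 3, 2], [7, 3, 2], [7, 3, 2]]
`lists[0].append(85)` → shared = [7, 3, 2, 85]; lists = [[7, 3, 2, 85], [7, 3, 2, 85], [7, 3, 2, 85]]
`print(lists[1])` → prints [7, 3, 2, 85]
`print(lists[2])` → prints [7, 3, 2, 85]
`print(shared)` → prints [7, 3, 2, 85]

Answer:
[7, 3, 2, 85]
[7, 3, 2, 85]
[7, 3, 2, 85]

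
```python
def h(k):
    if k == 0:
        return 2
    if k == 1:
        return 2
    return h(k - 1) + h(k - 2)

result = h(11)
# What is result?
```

Build up from base cases: h(0)=2, h(1)=2, h(2)=4, h(3)=6, h(4)=10, h(5)=16, h(6)=26, ..., h(11)=288

Answer: 288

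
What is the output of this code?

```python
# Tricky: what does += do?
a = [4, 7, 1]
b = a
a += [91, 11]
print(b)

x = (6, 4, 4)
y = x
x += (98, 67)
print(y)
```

Key concept: += behavior differs for mutable vs immutable.
Step by step:
`a = [4, 7, 1]` → a = [4, 7, 1]
`b = a` → b = [4, 7, 1] (same object as a)
`a += [91, 11]` → a = [4, 7, 1, 91, 11] (same object as b); b = [4, 7, 1, 91, 11] (same object as a)
`print(b)` → prints [4, 7, 1, 91, 11]
`x = (6, 4, 4)` → x = (6, 4, 4)
`y = x` → y = (6, 4, 4)
`x += (98, 67)` → x = (6, 4, 4, 98, 67)
`print(y)` → prints (6, 4, 4)

Answer:
[4, 7, 1, 91, 11]
(6, 4, 4)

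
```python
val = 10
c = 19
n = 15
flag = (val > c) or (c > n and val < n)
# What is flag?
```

Trace:
`val = 10` → val = 10
`c = 19` → c = 19
`n = 15` → n = 15
`flag = (val > c) or (c > n and val < n)` → flag = True
So flag = True

Answer: True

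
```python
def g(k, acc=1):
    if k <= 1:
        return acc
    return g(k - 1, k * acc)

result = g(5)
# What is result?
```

Accumulator trace (n, acc): (5, 1) -> (4, 5) -> (3, 20) -> (2, 60) -> (1, 120) -> return 120

Answer: 120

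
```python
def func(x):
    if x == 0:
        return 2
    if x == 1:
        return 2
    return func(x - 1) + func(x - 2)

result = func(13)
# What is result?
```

Build up from base cases: func(0)=2, func(1)=2, func(2)=4, func(3)=6, func(4)=10, func(5)=16, func(6)=26, ..., func(13)=754

Answer: 754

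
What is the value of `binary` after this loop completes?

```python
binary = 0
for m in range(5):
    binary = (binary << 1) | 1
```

Build 5 consecutive 1-bits: 0b11111
`binary` takes the values: 0 → 1 → 3 → 7 → 15 → 31

Answer: 31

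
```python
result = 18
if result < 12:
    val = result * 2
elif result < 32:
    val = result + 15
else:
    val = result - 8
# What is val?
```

Trace:
`result = 18` → result = 18
`if result < 12: ...` → result < 12 is False, result < 32 is True → val = 33
So val = 33

Answer: 33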